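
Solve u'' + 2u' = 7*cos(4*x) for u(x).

u = C2 - 7*cos(4*x)/20 + 7*sin(4*x)/40 + C1*exp(-2*x)

Characteristic equation r² + 2r = 0 factors as (r + 2)r = 0, so r = -2, 0.
Hence u_h = C1*exp(-2*x) + C2.
Try u_p = A*cos(4*x) + B*sin(4*x). Substituting and equating the coefficients of cos(4x) and sin(4x) gives A = -7/20, B = 7/40, so u_p = -7*cos(4*x)/20 + 7*sin(4*x)/40.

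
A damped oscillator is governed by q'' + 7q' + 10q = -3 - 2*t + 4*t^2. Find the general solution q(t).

q = 19/125 - 19*t/25 + 2*t**2/5 + C1*exp(-5*t) + C2*exp(-2*t)

Characteristic equation r² + 7r + 10 = 0 factors as (r + 5)(r + 2) = 0, so r = -5, -2.
Hence q_h = C1*exp(-5*t) + C2*exp(-2*t).
For the particular solution try q_p = A0 + A1*t + A2*t^2. Substituting and matching coefficients of each power of t gives A0 = 19/125, A1 = -19/25, A2 = 2/5, so q_p = 19/125 - 19*t/25 + 2*t^2/5.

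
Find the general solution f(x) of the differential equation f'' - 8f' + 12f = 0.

f = C1*exp(2*x) + C2*exp(6*x)

Characteristic equation r² - 8r + 12 = 0 factors as (r - 2)(r - 6) = 0, so r = 2, 6.
Hence f_h = C1*exp(2*x) + C2*exp(6*x).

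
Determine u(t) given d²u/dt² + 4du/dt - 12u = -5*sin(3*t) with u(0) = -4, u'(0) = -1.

Characteristic equation r² + 4r - 12 = 0 factors as (r - 2)(r + 6) = 0, so r = 2, -6.
Hence u_h = C1*exp(2*t) + C2*exp(-6*t).
Try u_p = A*cos(3*t) + B*sin(3*t). Substituting and equating the coefficients of cos(3t) and sin(3t) gives A = 4/39, B = 7/39, so u_p = 4*cos(3*t)/39 + 7*sin(3*t)/39.
General solution: u = 4*cos(3*t)/39 + 7*sin(3*t)/39 + C1*exp(2*t) + C2*exp(-6*t).
Apply the initial conditions: u(0) = 4/39 + C1 + C2 = -4 and u'(0) = 7/13 - 6*C2 + 2*C1 = -1. Solving gives C1 = -85/26, C2 = -5/6.

u = -85*exp(2*t)/26 - 5*exp(-6*t)/6 + 4*cos(3*t)/39 + 7*sin(3*t)/39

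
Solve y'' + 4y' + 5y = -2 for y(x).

Characteristic equation r² + 4r + 5 = 0 has discriminant (4)² - 4·(5) = -4 < 0, so r = -2 ± i.
Hence y_h = C1*cos(x)*exp(-2*x) + C2*exp(-2*x)*sin(x).
For the particular solution try y_p = A0. Substituting and matching coefficients of each power of x gives A0 = -2/5, so y_p = -2/5.

y = -2/5 + C1*cos(x)*exp(-2*x) + C2*exp(-2*x)*sin(x)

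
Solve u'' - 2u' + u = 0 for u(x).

Characteristic equation r² - 2r + 1 = 0 has discriminant (-2)² - 4·(1) = 0, so r = 1 is a repeated root.
Hence u_h = (C1 + C2*x)*exp(x).

u = C1*exp(x) + C2*x*exp(x)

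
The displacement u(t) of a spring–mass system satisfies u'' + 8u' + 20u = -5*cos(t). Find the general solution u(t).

u = -19*cos(t)/85 - 8*sin(t)/85 + C1*cos(2*t)*exp(-4*t) + C2*exp(-4*t)*sin(2*t)

Characteristic equation r² + 8r + 20 = 0 has discriminant (8)² - 4·(20) = -16 < 0, so r = -4 ± 2i.
Hence u_h = C1*cos(2*t)*exp(-4*t) + C2*exp(-4*t)*sin(2*t).
Try u_p = A*cos(t) + B*sin(t). Substituting and equating the coefficients of cos(t) and sin(t) gives A = -19/85, B = -8/85, so u_p = -19*cos(t)/85 - 8*sin(t)/85.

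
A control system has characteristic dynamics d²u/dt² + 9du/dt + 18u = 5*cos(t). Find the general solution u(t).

u = 9*sin(t)/74 + 17*cos(t)/74 + C1*exp(-6*t) + C2*exp(-3*t)

Characteristic equation r² + 9r + 18 = 0 factors as (r + 6)(r + 3) = 0, so r = -6, -3.
Hence u_h = C1*exp(-6*t) + C2*exp(-3*t).
Try u_p = A*cos(t) + B*sin(t). Substituting and equating the coefficients of cos(t) and sin(t) gives A = 17/74, B = 9/74, so u_p = 9*sin(t)/74 + 17*cos(t)/74.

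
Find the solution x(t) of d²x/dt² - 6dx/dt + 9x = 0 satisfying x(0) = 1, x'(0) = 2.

x = -t*exp(3*t) + exp(3*t)

Characteristic equation r² - 6r + 9 = 0 has discriminant (-6)² - 4·(9) = 0, so r = 3 is a repeated root.
Hence x_h = (C1 + C2*t)*exp(3*t).
Apply the initial conditions: x(0) = C1 = 1 and x'(0) = C2 + 3*C1 = 2. Solving gives C1 = 1, C2 = -1.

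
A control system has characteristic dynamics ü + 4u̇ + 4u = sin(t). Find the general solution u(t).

u = -4*cos(t)/25 + 3*sin(t)/25 + C1*exp(-2*t) + C2*t*exp(-2*t)

Characteristic equation r² + 4r + 4 = 0 has discriminant (4)² - 4·(4) = 0, so r = -2 is a repeated root.
Hence u_h = (C1 + C2*t)*exp(-2*t).
Try u_p = A*cos(t) + B*sin(t). Substituting and equating the coefficients of cos(t) and sin(t) gives A = -4/25, B = 3/25, so u_p = -4*cos(t)/25 + 3*sin(t)/25.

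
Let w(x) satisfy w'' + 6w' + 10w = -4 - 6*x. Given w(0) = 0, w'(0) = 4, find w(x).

w = -1/25 - 3*x/5 + cos(x)*exp(-3*x)/25 + 118*exp(-3*x)*sin(x)/25

Characteristic equation r² + 6r + 10 = 0 has discriminant (6)² - 4·(10) = -4 < 0, so r = -3 ± i.
Hence w_h = C1*cos(x)*exp(-3*x) + C2*exp(-3*x)*sin(x).
For the particular solution try w_p = A0 + A1*x. Substituting and matching coefficients of each power of x gives A0 = -1/25, A1 = -3/5, so w_p = -1/25 - 3*x/5.
General solution: w = -1/25 - 3*x/5 + C1*cos(x)*exp(-3*x) + C2*exp(-3*x)*sin(x).
Apply the initial conditions: w(0) = -1/25 + C1 = 0 and w'(0) = -3/5 + C2 - 3*C1 = 4. Solving gives C1 = 1/25, C2 = 118/25.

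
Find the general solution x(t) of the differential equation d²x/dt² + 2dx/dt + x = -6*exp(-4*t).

x = -2*exp(-4*t)/3 + C1*exp(-t) + C2*t*exp(-t)

Characteristic equation r² + 2r + 1 = 0 has discriminant (2)² - 4·(1) = 0, so r = -1 is a repeated root.
Hence x_h = (C1 + C2*t)*exp(-t).
Try x_p = A*exp(-4*t). Substituting into the equation and dividing by exp(-4*t) gives A = -2/3, so x_p = -2*exp(-4*t)/3.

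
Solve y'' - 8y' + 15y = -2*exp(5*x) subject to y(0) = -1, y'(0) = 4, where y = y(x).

y = -5*exp(3*x) + 4*exp(5*x) - x*exp(5*x)

Characteristic equation r² - 8r + 15 = 0 factors as (r - 3)(r - 5) = 0, so r = 3, 5.
Hence y_h = C1*exp(3*x) + C2*exp(5*x).
Since exp(5*x) solves the homogeneous equation (r = 5 is a root of multiplicity 1), multiply the trial by x. Try y_p = A*x*exp(5*x). Substituting into the equation and dividing by exp(5*x) gives A = -1, so y_p = -x*exp(5*x).
General solution: y = C1*exp(3*x) + C2*exp(5*x) - x*exp(5*x).
Apply the initial conditions: y(0) = C1 + C2 = -1 and y'(0) = -1 + 3*C1 + 5*C2 = 4. Solving gives C1 = -5, C2 = 4.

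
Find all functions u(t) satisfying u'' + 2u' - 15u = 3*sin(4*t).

Characteristic equation r² + 2r - 15 = 0 factors as (r - 3)(r + 5) = 0, so r = 3, -5.
Hence u_h = C1*exp(3*t) + C2*exp(-5*t).
Try u_p = A*cos(4*t) + B*sin(4*t). Substituting and equating the coefficients of cos(4t) and sin(4t) gives A = -24/1025, B = -93/1025, so u_p = -93*sin(4*t)/1025 - 24*cos(4*t)/1025.

u = -93*sin(4*t)/1025 - 24*cos(4*t)/1025 + C1*exp(3*t) + C2*exp(-5*t)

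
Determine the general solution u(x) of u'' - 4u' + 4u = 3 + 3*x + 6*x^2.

u = 15/4 + 3*x**2/2 + 15*x/4 + C1*exp(2*x) + C2*x*exp(2*x)

Characteristic equation r² - 4r + 4 = 0 has discriminant (-4)² - 4·(4) = 0, so r = 2 is a repeated root.
Hence u_h = (C1 + C2*x)*exp(2*x).
For the particular solution try u_p = A0 + A1*x + A2*x^2. Substituting and matching coefficients of each power of x gives A0 = 15/4, A1 = 15/4, A2 = 3/2, so u_p = 15/4 + 3*x^2/2 + 15*x/4.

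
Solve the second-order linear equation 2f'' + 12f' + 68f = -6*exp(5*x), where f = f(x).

f = -3*exp(5*x)/89 + C1*cos(5*x)*exp(-3*x) + C2*exp(-3*x)*sin(5*x)

Divide through by 2: f'' + 6f' + 34f = -3*exp(5*x).
Characteristic equation r² + 6r + 34 = 0 has discriminant (6)² - 4·(34) = -100 < 0, so r = -3 ± 5i.
Hence f_h = C1*cos(5*x)*exp(-3*x) + C2*exp(-3*x)*sin(5*x).
Try f_p = A*exp(5*x). Substituting into the equation and dividing by exp(5*x) gives A = -3/89, so f_p = -3*exp(5*x)/89.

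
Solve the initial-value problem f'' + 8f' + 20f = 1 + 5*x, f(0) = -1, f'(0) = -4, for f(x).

f = -1/20 + x/4 - 161*exp(-4*x)*sin(2*x)/40 - 19*cos(2*x)*exp(-4*x)/20

Characteristic equation r² + 8r + 20 = 0 has discriminant (8)² - 4·(20) = -16 < 0, so r = -4 ± 2i.
Hence f_h = C1*cos(2*x)*exp(-4*x) + C2*exp(-4*x)*sin(2*x).
For the particular solution try f_p = A0 + A1*x. Substituting and matching coefficients of each power of x gives A0 = -1/20, A1 = 1/4, so f_p = -1/20 + x/4.
General solution: f = -1/20 + x/4 + C1*cos(2*x)*exp(-4*x) + C2*exp(-4*x)*sin(2*x).
Apply the initial conditions: f(0) = -1/20 + C1 = -1 and f'(0) = 1/4 - 4*C1 + 2*C2 = -4. Solving gives C1 = -19/20, C2 = -161/40.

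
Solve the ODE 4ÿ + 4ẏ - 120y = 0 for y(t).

Divide through by 4: y'' + y' - 30y = 0.
Characteristic equation r² + r - 30 = 0 factors as (r - 5)(r + 6) = 0, so r = 5, -6.
Hence y_h = C1*exp(5*t) + C2*exp(-6*t).

y = C1*exp(5*t) + C2*exp(-6*t)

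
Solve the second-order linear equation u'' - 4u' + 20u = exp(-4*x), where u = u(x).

Characteristic equation r² - 4r + 20 = 0 has discriminant (-4)² - 4·(20) = -64 < 0, so r = 2 ± 4i.
Hence u_h = C1*cos(4*x)*exp(2*x) + C2*exp(2*x)*sin(4*x).
Try u_p = A*exp(-4*x). Substituting into the equation and dividing by exp(-4*x) gives A = 1/52, so u_p = exp(-4*x)/52.

u = exp(-4*x)/52 + C1*cos(4*x)*exp(2*x) + C2*exp(2*x)*sin(4*x)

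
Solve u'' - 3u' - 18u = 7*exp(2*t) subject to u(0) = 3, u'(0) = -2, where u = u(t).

Characteristic equation r² - 3r - 18 = 0 factors as (r + 3)(r - 6) = 0, so r = -3, 6.
Hence u_h = C1*exp(-3*t) + C2*exp(6*t).
Try u_p = A*exp(2*t). Substituting into the equation and dividing by exp(2*t) gives A = -7/20, so u_p = -7*exp(2*t)/20.
General solution: u = -7*exp(2*t)/20 + C1*exp(-3*t) + C2*exp(6*t).
Apply the initial conditions: u(0) = -7/20 + C1 + C2 = 3 and u'(0) = -7/10 - 3*C1 + 6*C2 = -2. Solving gives C1 = 107/45, C2 = 35/36.

u = -7*exp(2*t)/20 + 35*exp(6*t)/36 + 107*exp(-3*t)/45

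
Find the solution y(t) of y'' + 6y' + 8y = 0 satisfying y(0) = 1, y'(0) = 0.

y = -exp(-4*t) + 2*exp(-2*t)

Characteristic equation r² + 6r + 8 = 0 factors as (r + 4)(r + 2) = 0, so r = -4, -2.
Hence y_h = C1*exp(-4*t) + C2*exp(-2*t).
Apply the initial conditions: y(0) = C1 + C2 = 1 and y'(0) = -4*C1 - 2*C2 = 0. Solving gives C1 = -1, C2 = 2.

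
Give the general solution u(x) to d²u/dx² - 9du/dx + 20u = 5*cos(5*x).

Characteristic equation r² - 9r + 20 = 0 factors as (r - 5)(r - 4) = 0, so r = 5, 4.
Hence u_h = C1*exp(5*x) + C2*exp(4*x).
Try u_p = A*cos(5*x) + B*sin(5*x). Substituting and equating the coefficients of cos(5x) and sin(5x) gives A = -1/82, B = -9/82, so u_p = -9*sin(5*x)/82 - cos(5*x)/82.

u = -9*sin(5*x)/82 - cos(5*x)/82 + C1*exp(5*x) + C2*exp(4*x)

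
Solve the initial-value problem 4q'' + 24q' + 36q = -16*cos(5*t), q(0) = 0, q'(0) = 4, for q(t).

q = -30*sin(5*t)/289 - 16*exp(-3*t)/289 + 16*cos(5*t)/289 + 74*t*exp(-3*t)/17

Divide through by 4: q'' + 6q' + 9q = -4*cos(5*t).
Characteristic equation r² + 6r + 9 = 0 has discriminant (6)² - 4·(9) = 0, so r = -3 is a repeated root.
Hence q_h = (C1 + C2*t)*exp(-3*t).
Try q_p = A*cos(5*t) + B*sin(5*t). Substituting and equating the coefficients of cos(5t) and sin(5t) gives A = 16/289, B = -30/289, so q_p = -30*sin(5*t)/289 + 16*cos(5*t)/289.
General solution: q = -30*sin(5*t)/289 + 16*cos(5*t)/289 + C1*exp(-3*t) + C2*t*exp(-3*t).
Apply the initial conditions: q(0) = 16/289 + C1 = 0 and q'(0) = -150/289 + C2 - 3*C1 = 4. Solving gives C1 = -16/289, C2 = 74/17.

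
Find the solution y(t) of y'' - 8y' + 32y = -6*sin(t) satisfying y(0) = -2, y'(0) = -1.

Characteristic equation r² - 8r + 32 = 0 has discriminant (-8)² - 4·(32) = -64 < 0, so r = 4 ± 4i.
Hence y_h = C1*cos(4*t)*exp(4*t) + C2*exp(4*t)*sin(4*t).
Try y_p = A*cos(t) + B*sin(t). Substituting and equating the coefficients of cos(t) and sin(t) gives A = -48/1025, B = -186/1025, so y_p = -186*sin(t)/1025 - 48*cos(t)/1025.
General solution: y = -186*sin(t)/1025 - 48*cos(t)/1025 + C1*cos(4*t)*exp(4*t) + C2*exp(4*t)*sin(4*t).
Apply the initial conditions: y(0) = -48/1025 + C1 = -2 and y'(0) = -186/1025 + 4*C1 + 4*C2 = -1. Solving gives C1 = -2002/1025, C2 = 7169/4100.

y = -186*sin(t)/1025 - 48*cos(t)/1025 - 2002*cos(4*t)*exp(4*t)/1025 + 7169*exp(4*t)*sin(4*t)/4100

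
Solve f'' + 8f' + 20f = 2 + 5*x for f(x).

Characteristic equation r² + 8r + 20 = 0 has discriminant (8)² - 4·(20) = -16 < 0, so r = -4 ± 2i.
Hence f_h = C1*cos(2*x)*exp(-4*x) + C2*exp(-4*x)*sin(2*x).
For the particular solution try f_p = A0 + A1*x. Substituting and matching coefficients of each power of x gives A0 = 0, A1 = 1/4, so f_p = x/4.

f = x/4 + C1*cos(2*x)*exp(-4*x) + C2*exp(-4*x)*sin(2*x)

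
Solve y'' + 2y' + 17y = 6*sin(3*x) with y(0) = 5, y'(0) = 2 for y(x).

y = -9*cos(3*x)/25 + 12*sin(3*x)/25 + 37*exp(-x)*sin(4*x)/25 + 134*cos(4*x)*exp(-x)/25

Characteristic equation r² + 2r + 17 = 0 has discriminant (2)² - 4·(17) = -64 < 0, so r = -1 ± 4i.
Hence y_h = C1*cos(4*x)*exp(-x) + C2*exp(-x)*sin(4*x).
Try y_p = A*cos(3*x) + B*sin(3*x). Substituting and equating the coefficients of cos(3x) and sin(3x) gives A = -9/25, B = 12/25, so y_p = -9*cos(3*x)/25 + 12*sin(3*x)/25.
General solution: y = -9*cos(3*x)/25 + 12*sin(3*x)/25 + C1*cos(4*x)*exp(-x) + C2*exp(-x)*sin(4*x).
Apply the initial conditions: y(0) = -9/25 + C1 = 5 and y'(0) = 36/25 - C1 + 4*C2 = 2. Solving gives C1 = 134/25, C2 = 37/25.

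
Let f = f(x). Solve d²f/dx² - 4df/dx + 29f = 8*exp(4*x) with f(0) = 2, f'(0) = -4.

Characteristic equation r² - 4r + 29 = 0 has discriminant (-4)² - 4·(29) = -100 < 0, so r = 2 ± 5i.
Hence f_h = C1*cos(5*x)*exp(2*x) + C2*exp(2*x)*sin(5*x).
Try f_p = A*exp(4*x). Substituting into the equation and dividing by exp(4*x) gives A = 8/29, so f_p = 8*exp(4*x)/29.
General solution: f = 8*exp(4*x)/29 + C1*cos(5*x)*exp(2*x) + C2*exp(2*x)*sin(5*x).
Apply the initial conditions: f(0) = 8/29 + C1 = 2 and f'(0) = 32/29 + 2*C1 + 5*C2 = -4. Solving gives C1 = 50/29, C2 = -248/145.

f = 8*exp(4*x)/29 - 248*exp(2*x)*sin(5*x)/145 + 50*cos(5*x)*exp(2*x)/29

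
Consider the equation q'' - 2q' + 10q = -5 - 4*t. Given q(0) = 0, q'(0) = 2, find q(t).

Characteristic equation r² - 2r + 10 = 0 has discriminant (-2)² - 4·(10) = -36 < 0, so r = 1 ± 3i.
Hence q_h = C1*cos(3*t)*exp(t) + C2*exp(t)*sin(3*t).
For the particular solution try q_p = A0 + A1*t. Substituting and matching coefficients of each power of t gives A0 = -29/50, A1 = -2/5, so q_p = -29/50 - 2*t/5.
General solution: q = -29/50 - 2*t/5 + C1*cos(3*t)*exp(t) + C2*exp(t)*sin(3*t).
Apply the initial conditions: q(0) = -29/50 + C1 = 0 and q'(0) = -2/5 + C1 + 3*C2 = 2. Solving gives C1 = 29/50, C2 = 91/150.

q = -29/50 - 2*t/5 + 29*cos(3*t)*exp(t)/50 + 91*exp(t)*sin(3*t)/150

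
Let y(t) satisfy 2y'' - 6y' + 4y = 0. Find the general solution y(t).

y = C1*exp(t) + C2*exp(2*t)

Divide through by 2: y'' - 3y' + 2y = 0.
Characteristic equation r² - 3r + 2 = 0 factors as (r - 1)(r - 2) = 0, so r = 1, 2.
Hence y_h = C1*exp(t) + C2*exp(2*t).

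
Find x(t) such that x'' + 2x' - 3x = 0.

Characteristic equation r² + 2r - 3 = 0 factors as (r + 3)(r - 1) = 0, so r = -3, 1.
Hence x_h = C1*exp(-3*t) + C2*exp(t).

x = C1*exp(-3*t) + C2*exp(t)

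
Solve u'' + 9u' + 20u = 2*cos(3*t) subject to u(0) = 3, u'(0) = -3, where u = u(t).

u = -148*exp(-5*t)/17 + 11*cos(3*t)/425 + 27*sin(3*t)/425 + 292*exp(-4*t)/25

Characteristic equation r² + 9r + 20 = 0 factors as (r + 5)(r + 4) = 0, so r = -5, -4.
Hence u_h = C1*exp(-5*t) + C2*exp(-4*t).
Try u_p = A*cos(3*t) + B*sin(3*t). Substituting and equating the coefficients of cos(3t) and sin(3t) gives A = 11/425, B = 27/425, so u_p = 11*cos(3*t)/425 + 27*sin(3*t)/425.
General solution: u = 11*cos(3*t)/425 + 27*sin(3*t)/425 + C1*exp(-5*t) + C2*exp(-4*t).
Apply the initial conditions: u(0) = 11/425 + C1 + C2 = 3 and u'(0) = 81/425 - 5*C1 - 4*C2 = -3. Solving gives C1 = -148/17, C2 = 292/25.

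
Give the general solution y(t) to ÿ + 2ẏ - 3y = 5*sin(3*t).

y = -sin(3*t)/3 - cos(3*t)/6 + C1*exp(t) + C2*exp(-3*t)

Characteristic equation r² + 2r - 3 = 0 factors as (r - 1)(r + 3) = 0, so r = 1, -3.
Hence y_h = C1*exp(t) + C2*exp(-3*t).
Try y_p = A*cos(3*t) + B*sin(3*t). Substituting and equating the coefficients of cos(3t) and sin(3t) gives A = -1/6, B = -1/3, so y_p = -sin(3*t)/3 - cos(3*t)/6.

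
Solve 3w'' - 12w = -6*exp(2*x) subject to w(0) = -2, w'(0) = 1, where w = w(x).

Divide through by 3: w'' - 4w = -2*exp(2*x).
Characteristic equation r² - 4 = 0 factors as (r - 2)(r + 2) = 0, so r = 2, -2.
Hence w_h = C1*exp(2*x) + C2*exp(-2*x).
Since exp(2*x) solves the homogeneous equation (r = 2 is a root of multiplicity 1), multiply the trial by x. Try w_p = A*x*exp(2*x). Substituting into the equation and dividing by exp(2*x) gives A = -1/2, so w_p = -x*exp(2*x)/2.
General solution: w = C1*exp(2*x) + C2*exp(-2*x) - x*exp(2*x)/2.
Apply the initial conditions: w(0) = C1 + C2 = -2 and w'(0) = -1/2 - 2*C2 + 2*C1 = 1. Solving gives C1 = -5/8, C2 = -11/8.

w = -11*exp(-2*x)/8 - 5*exp(2*x)/8 - x*exp(2*x)/2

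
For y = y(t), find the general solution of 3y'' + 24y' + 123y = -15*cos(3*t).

Divide through by 3: y'' + 8y' + 41y = -5*cos(3*t).
Characteristic equation r² + 8r + 41 = 0 has discriminant (8)² - 4·(41) = -100 < 0, so r = -4 ± 5i.
Hence y_h = C1*cos(5*t)*exp(-4*t) + C2*exp(-4*t)*sin(5*t).
Try y_p = A*cos(3*t) + B*sin(3*t). Substituting and equating the coefficients of cos(3t) and sin(3t) gives A = -1/10, B = -3/40, so y_p = -3*sin(3*t)/40 - cos(3*t)/10.

y = -3*sin(3*t)/40 - cos(3*t)/10 + C1*cos(5*t)*exp(-4*t) + C2*exp(-4*t)*sin(5*t)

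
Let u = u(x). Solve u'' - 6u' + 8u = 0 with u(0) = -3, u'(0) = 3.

u = -15*exp(2*x)/2 + 9*exp(4*x)/2

Characteristic equation r² - 6r + 8 = 0 factors as (r - 2)(r - 4) = 0, so r = 2, 4.
Hence u_h = C1*exp(2*x) + C2*exp(4*x).
Apply the initial conditions: u(0) = C1 + C2 = -3 and u'(0) = 2*C1 + 4*C2 = 3. Solving gives C1 = -15/2, C2 = 9/2.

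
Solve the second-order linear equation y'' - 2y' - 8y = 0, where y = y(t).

y = C1*exp(4*t) + C2*exp(-2*t)

Characteristic equation r² - 2r - 8 = 0 factors as (r - 4)(r + 2) = 0, so r = 4, -2.
Hence y_h = C1*exp(4*t) + C2*exp(-2*t).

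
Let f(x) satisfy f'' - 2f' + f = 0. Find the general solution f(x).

f = C1*exp(x) + C2*x*exp(x)

Characteristic equation r² - 2r + 1 = 0 has discriminant (-2)² - 4·(1) = 0, so r = 1 is a repeated root.
Hence f_h = (C1 + C2*x)*exp(x).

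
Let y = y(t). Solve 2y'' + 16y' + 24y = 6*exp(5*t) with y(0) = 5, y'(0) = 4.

Divide through by 2: y'' + 8y' + 12y = 3*exp(5*t).
Characteristic equation r² + 8r + 12 = 0 factors as (r + 2)(r + 6) = 0, so r = -2, -6.
Hence y_h = C1*exp(-2*t) + C2*exp(-6*t).
Try y_p = A*exp(5*t). Substituting into the equation and dividing by exp(5*t) gives A = 3/77, so y_p = 3*exp(5*t)/77.
General solution: y = 3*exp(5*t)/77 + C1*exp(-2*t) + C2*exp(-6*t).
Apply the initial conditions: y(0) = 3/77 + C1 + C2 = 5 and y'(0) = 15/77 - 6*C2 - 2*C1 = 4. Solving gives C1 = 235/28, C2 = -151/44.

y = -151*exp(-6*t)/44 + 3*exp(5*t)/77 + 235*exp(-2*t)/28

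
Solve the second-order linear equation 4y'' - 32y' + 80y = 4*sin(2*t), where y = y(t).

y = cos(2*t)/32 + sin(2*t)/32 + C1*cos(2*t)*exp(4*t) + C2*exp(4*t)*sin(2*t)

Divide through by 4: y'' - 8y' + 20y = sin(2*t).
Characteristic equation r² - 8r + 20 = 0 has discriminant (-8)² - 4·(20) = -16 < 0, so r = 4 ± 2i.
Hence y_h = C1*cos(2*t)*exp(4*t) + C2*exp(4*t)*sin(2*t).
Try y_p = A*cos(2*t) + B*sin(2*t). Substituting and equating the coefficients of cos(2t) and sin(2t) gives A = 1/32, B = 1/32, so y_p = cos(2*t)/32 + sin(2*t)/32.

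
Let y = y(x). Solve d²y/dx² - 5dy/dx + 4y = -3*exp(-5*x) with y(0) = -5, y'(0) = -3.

y = -11*exp(x)/2 - exp(-5*x)/18 + 5*exp(4*x)/9

Characteristic equation r² - 5r + 4 = 0 factors as (r - 4)(r - 1) = 0, so r = 4, 1.
Hence y_h = C1*exp(4*x) + C2*exp(x).
Try y_p = A*exp(-5*x). Substituting into the equation and dividing by exp(-5*x) gives A = -1/18, so y_p = -exp(-5*x)/18.
General solution: y = -exp(-5*x)/18 + C1*exp(4*x) + C2*exp(x).
Apply the initial conditions: y(0) = -1/18 + C1 + C2 = -5 and y'(0) = 5/18 + C2 + 4*C1 = -3. Solving gives C1 = 5/9, C2 = -11/2.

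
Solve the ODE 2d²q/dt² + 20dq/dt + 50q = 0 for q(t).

q = C1*exp(-5*t) + C2*t*exp(-5*t)

Divide through by 2: q'' + 10q' + 25q = 0.
Characteristic equation r² + 10r + 25 = 0 has discriminant (10)² - 4·(25) = 0, so r = -5 is a repeated root.
Hence q_h = (C1 + C2*t)*exp(-5*t).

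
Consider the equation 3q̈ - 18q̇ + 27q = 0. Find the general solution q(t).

Divide through by 3: q'' - 6q' + 9q = 0.
Characteristic equation r² - 6r + 9 = 0 has discriminant (-6)² - 4·(9) = 0, so r = 3 is a repeated root.
Hence q_h = (C1 + C2*t)*exp(3*t).

q = C1*exp(3*t) + C2*t*exp(3*t)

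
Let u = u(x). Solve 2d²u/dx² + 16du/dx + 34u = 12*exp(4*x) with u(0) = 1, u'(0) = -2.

u = 6*exp(4*x)/65 + 59*cos(x)*exp(-4*x)/65 + 82*exp(-4*x)*sin(x)/65

Divide through by 2: u'' + 8u' + 17u = 6*exp(4*x).
Characteristic equation r² + 8r + 17 = 0 has discriminant (8)² - 4·(17) = -4 < 0, so r = -4 ± i.
Hence u_h = C1*cos(x)*exp(-4*x) + C2*exp(-4*x)*sin(x).
Try u_p = A*exp(4*x). Substituting into the equation and dividing by exp(4*x) gives A = 6/65, so u_p = 6*exp(4*x)/65.
General solution: u = 6*exp(4*x)/65 + C1*cos(x)*exp(-4*x) + C2*exp(-4*x)*sin(x).
Apply the initial conditions: u(0) = 6/65 + C1 = 1 and u'(0) = 24/65 + C2 - 4*C1 = -2. Solving gives C1 = 59/65, C2 = 82/65.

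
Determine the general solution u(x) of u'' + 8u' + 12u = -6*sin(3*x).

u = -2*sin(3*x)/65 + 16*cos(3*x)/65 + C1*exp(-6*x) + C2*exp(-2*x)

Characteristic equation r² + 8r + 12 = 0 factors as (r + 6)(r + 2) = 0, so r = -6, -2.
Hence u_h = C1*exp(-6*x) + C2*exp(-2*x).
Try u_p = A*cos(3*x) + B*sin(3*x). Substituting and equating the coefficients of cos(3x) and sin(3x) gives A = 16/65, B = -2/65, so u_p = -2*sin(3*x)/65 + 16*cos(3*x)/65.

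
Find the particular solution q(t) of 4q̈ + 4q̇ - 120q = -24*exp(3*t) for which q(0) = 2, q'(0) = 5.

q = exp(3*t)/3 + 13*exp(-6*t)/33 + 14*exp(5*t)/11

Divide through by 4: q'' + q' - 30q = -6*exp(3*t).
Characteristic equation r² + r - 30 = 0 factors as (r + 6)(r - 5) = 0, so r = -6, 5.
Hence q_h = C1*exp(-6*t) + C2*exp(5*t).
Try q_p = A*exp(3*t). Substituting into the equation and dividing by exp(3*t) gives A = 1/3, so q_p = exp(3*t)/3.
General solution: q = exp(3*t)/3 + C1*exp(-6*t) + C2*exp(5*t).
Apply the initial conditions: q(0) = 1/3 + C1 + C2 = 2 and q'(0) = 1 - 6*C1 + 5*C2 = 5. Solving gives C1 = 13/33, C2 = 14/11.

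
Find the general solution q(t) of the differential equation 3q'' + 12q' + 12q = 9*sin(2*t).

Divide through by 3: q'' + 4q' + 4q = 3*sin(2*t).
Characteristic equation r² + 4r + 4 = 0 has discriminant (4)² - 4·(4) = 0, so r = -2 is a repeated root.
Hence q_h = (C1 + C2*t)*exp(-2*t).
Try q_p = A*cos(2*t) + B*sin(2*t). Substituting and equating the coefficients of cos(2t) and sin(2t) gives A = -3/8, B = 0, so q_p = -3*cos(2*t)/8.

q = -3*cos(2*t)/8 + C1*exp(-2*t) + C2*t*exp(-2*t)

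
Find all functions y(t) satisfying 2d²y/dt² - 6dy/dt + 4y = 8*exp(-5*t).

y = 2*exp(-5*t)/21 + C1*exp(2*t) + C2*exp(t)

Divide through by 2: y'' - 3y' + 2y = 4*exp(-5*t).
Characteristic equation r² - 3r + 2 = 0 factors as (r - 2)(r - 1) = 0, so r = 2, 1.
Hence y_h = C1*exp(2*t) + C2*exp(t).
Try y_p = A*exp(-5*t). Substituting into the equation and dividing by exp(-5*t) gives A = 2/21, so y_p = 2*exp(-5*t)/21.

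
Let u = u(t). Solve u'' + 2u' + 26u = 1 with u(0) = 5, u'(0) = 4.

Characteristic equation r² + 2r + 26 = 0 has discriminant (2)² - 4·(26) = -100 < 0, so r = -1 ± 5i.
Hence u_h = C1*cos(5*t)*exp(-t) + C2*exp(-t)*sin(5*t).
For the particular solution try u_p = A0. Substituting and matching coefficients of each power of t gives A0 = 1/26, so u_p = 1/26.
General solution: u = 1/26 + C1*cos(5*t)*exp(-t) + C2*exp(-t)*sin(5*t).
Apply the initial conditions: u(0) = 1/26 + C1 = 5 and u'(0) = -C1 + 5*C2 = 4. Solving gives C1 = 129/26, C2 = 233/130.

u = 1/26 + 129*cos(5*t)*exp(-t)/26 + 233*exp(-t)*sin(5*t)/130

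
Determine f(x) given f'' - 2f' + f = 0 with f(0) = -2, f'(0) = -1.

f = -2*exp(x) + x*exp(x)

Characteristic equation r² - 2r + 1 = 0 has discriminant (-2)² - 4·(1) = 0, so r = 1 is a repeated root.
Hence f_h = (C1 + C2*x)*exp(x).
Apply the initial conditions: f(0) = C1 = -2 and f'(0) = C1 + C2 = -1. Solving gives C1 = -2, C2 = 1.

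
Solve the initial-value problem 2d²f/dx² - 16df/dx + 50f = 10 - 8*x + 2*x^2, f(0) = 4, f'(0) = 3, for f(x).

f = 2403/15625 - 84*x/625 + x**2/25 - 191413*exp(4*x)*sin(3*x)/46875 + 60097*cos(3*x)*exp(4*x)/15625

Divide through by 2: f'' - 8f' + 25f = 5 + x^2 - 4*x.
Characteristic equation r² - 8r + 25 = 0 has discriminant (-8)² - 4·(25) = -36 < 0, so r = 4 ± 3i.
Hence f_h = C1*cos(3*x)*exp(4*x) + C2*exp(4*x)*sin(3*x).
For the particular solution try f_p = A0 + A1*x + A2*x^2. Substituting and matching coefficients of each power of x gives A0 = 2403/15625, A1 = -84/625, A2 = 1/25, so f_p = 2403/15625 - 84*x/625 + x^2/25.
General solution: f = 2403/15625 - 84*x/625 + x^2/25 + C1*cos(3*x)*exp(4*x) + C2*exp(4*x)*sin(3*x).
Apply the initial conditions: f(0) = 2403/15625 + C1 = 4 and f'(0) = -84/625 + 3*C2 + 4*C1 = 3. Solving gives C1 = 60097/15625, C2 = -191413/46875.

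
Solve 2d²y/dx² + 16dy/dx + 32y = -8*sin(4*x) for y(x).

Divide through by 2: y'' + 8y' + 16y = -4*sin(4*x).
Characteristic equation r² + 8r + 16 = 0 has discriminant (8)² - 4·(16) = 0, so r = -4 is a repeated root.
Hence y_h = (C1 + C2*x)*exp(-4*x).
Try y_p = A*cos(4*x) + B*sin(4*x). Substituting and equating the coefficients of cos(4x) and sin(4x) gives A = 1/8, B = 0, so y_p = cos(4*x)/8.

y = cos(4*x)/8 + C1*exp(-4*x) + C2*x*exp(-4*x)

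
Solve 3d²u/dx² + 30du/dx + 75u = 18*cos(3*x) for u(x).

u = 24*cos(3*x)/289 + 45*sin(3*x)/289 + C1*exp(-5*x) + C2*x*exp(-5*x)

Divide through by 3: u'' + 10u' + 25u = 6*cos(3*x).
Characteristic equation r² + 10r + 25 = 0 has discriminant (10)² - 4·(25) = 0, so r = -5 is a repeated root.
Hence u_h = (C1 + C2*x)*exp(-5*x).
Try u_p = A*cos(3*x) + B*sin(3*x). Substituting and equating the coefficients of cos(3x) and sin(3x) gives A = 24/289, B = 45/289, so u_p = 24*cos(3*x)/289 + 45*sin(3*x)/289.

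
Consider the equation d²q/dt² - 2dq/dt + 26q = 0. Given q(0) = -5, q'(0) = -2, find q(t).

Characteristic equation r² - 2r + 26 = 0 has discriminant (-2)² - 4·(26) = -100 < 0, so r = 1 ± 5i.
Hence q_h = C1*cos(5*t)*exp(t) + C2*exp(t)*sin(5*t).
Apply the initial conditions: q(0) = C1 = -5 and q'(0) = C1 + 5*C2 = -2. Solving gives C1 = -5, C2 = 3/5.

q = -5*cos(5*t)*exp(t) + 3*exp(t)*sin(5*t)/5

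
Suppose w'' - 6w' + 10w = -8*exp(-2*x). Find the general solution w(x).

Characteristic equation r² - 6r + 10 = 0 has discriminant (-6)² - 4·(10) = -4 < 0, so r = 3 ± i.
Hence w_h = C1*cos(x)*exp(3*x) + C2*exp(3*x)*sin(x).
Try w_p = A*exp(-2*x). Substituting into the equation and dividing by exp(-2*x) gives A = -4/13, so w_p = -4*exp(-2*x)/13.

w = -4*exp(-2*x)/13 + C1*cos(x)*exp(3*x) + C2*exp(3*x)*sin(x)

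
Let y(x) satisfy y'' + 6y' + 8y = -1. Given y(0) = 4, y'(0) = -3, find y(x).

Characteristic equation r² + 6r + 8 = 0 factors as (r + 4)(r + 2) = 0, so r = -4, -2.
Hence y_h = C1*exp(-4*x) + C2*exp(-2*x).
For the particular solution try y_p = A0. Substituting and matching coefficients of each power of x gives A0 = -1/8, so y_p = -1/8.
General solution: y = -1/8 + C1*exp(-4*x) + C2*exp(-2*x).
Apply the initial conditions: y(0) = -1/8 + C1 + C2 = 4 and y'(0) = -4*C1 - 2*C2 = -3. Solving gives C1 = -21/8, C2 = 27/4.

y = -1/8 - 21*exp(-4*x)/8 + 27*exp(-2*x)/4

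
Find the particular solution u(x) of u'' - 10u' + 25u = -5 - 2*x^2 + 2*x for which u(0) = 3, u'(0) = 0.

Characteristic equation r² - 10r + 25 = 0 has discriminant (-10)² - 4·(25) = 0, so r = 5 is a repeated root.
Hence u_h = (C1 + C2*x)*exp(5*x).
For the particular solution try u_p = A0 + A1*x + A2*x^2. Substituting and matching coefficients of each power of x gives A0 = -117/625, A1 = 2/125, A2 = -2/25, so u_p = -117/625 - 2*x^2/25 + 2*x/125.
General solution: u = -117/625 - 2*x^2/25 + 2*x/125 + C1*exp(5*x) + C2*x*exp(5*x).
Apply the initial conditions: u(0) = -117/625 + C1 = 3 and u'(0) = 2/125 + C2 + 5*C1 = 0. Solving gives C1 = 1992/625, C2 = -1994/125.

u = -117/625 - 2*x**2/25 + 2*x/125 + 1992*exp(5*x)/625 - 1994*x*exp(5*x)/125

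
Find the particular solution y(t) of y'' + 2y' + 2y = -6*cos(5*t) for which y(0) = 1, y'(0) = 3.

Characteristic equation r² + 2r + 2 = 0 has discriminant (2)² - 4·(2) = -4 < 0, so r = -1 ± i.
Hence y_h = C1*cos(t)*exp(-t) + C2*exp(-t)*sin(t).
Try y_p = A*cos(5*t) + B*sin(5*t). Substituting and equating the coefficients of cos(5t) and sin(5t) gives A = 138/629, B = -60/629, so y_p = -60*sin(5*t)/629 + 138*cos(5*t)/629.
General solution: y = -60*sin(5*t)/629 + 138*cos(5*t)/629 + C1*cos(t)*exp(-t) + C2*exp(-t)*sin(t).
Apply the initial conditions: y(0) = 138/629 + C1 = 1 and y'(0) = -300/629 + C2 - C1 = 3. Solving gives C1 = 491/629, C2 = 2678/629.

y = -60*sin(5*t)/629 + 138*cos(5*t)/629 + 491*cos(t)*exp(-t)/629 + 2678*exp(-t)*sin(t)/629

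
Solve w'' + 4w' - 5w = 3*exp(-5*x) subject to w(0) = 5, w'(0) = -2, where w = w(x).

w = 13*exp(-5*x)/12 + 47*exp(x)/12 - x*exp(-5*x)/2

Characteristic equation r² + 4r - 5 = 0 factors as (r + 5)(r - 1) = 0, so r = -5, 1.
Hence w_h = C1*exp(-5*x) + C2*exp(x).
Since exp(-5*x) solves the homogeneous equation (r = -5 is a root of multiplicity 1), multiply the trial by x. Try w_p = A*x*exp(-5*x). Substituting into the equation and dividing by exp(-5*x) gives A = -1/2, so w_p = -x*exp(-5*x)/2.
General solution: w = C1*exp(-5*x) + C2*exp(x) - x*exp(-5*x)/2.
Apply the initial conditions: w(0) = C1 + C2 = 5 and w'(0) = -1/2 + C2 - 5*C1 = -2. Solving gives C1 = 13/12, C2 = 47/12.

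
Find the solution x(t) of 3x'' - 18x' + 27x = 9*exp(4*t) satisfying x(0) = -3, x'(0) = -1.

Divide through by 3: x'' - 6x' + 9x = 3*exp(4*t).
Characteristic equation r² - 6r + 9 = 0 has discriminant (-6)² - 4·(9) = 0, so r = 3 is a repeated root.
Hence x_h = (C1 + C2*t)*exp(3*t).
Try x_p = A*exp(4*t). Substituting into the equation and dividing by exp(4*t) gives A = 3, so x_p = 3*exp(4*t).
General solution: x = 3*exp(4*t) + C1*exp(3*t) + C2*t*exp(3*t).
Apply the initial conditions: x(0) = 3 + C1 = -3 and x'(0) = 12 + C2 + 3*C1 = -1. Solving gives C1 = -6, C2 = 5.

x = -6*exp(3*t) + 3*exp(4*t) + 5*t*exp(3*t)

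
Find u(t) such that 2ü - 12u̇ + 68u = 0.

Divide through by 2: u'' - 6u' + 34u = 0.
Characteristic equation r² - 6r + 34 = 0 has discriminant (-6)² - 4·(34) = -100 < 0, so r = 3 ± 5i.
Hence u_h = C1*cos(5*t)*exp(3*t) + C2*exp(3*t)*sin(5*t).

u = C1*cos(5*t)*exp(3*t) + C2*exp(3*t)*sin(5*t)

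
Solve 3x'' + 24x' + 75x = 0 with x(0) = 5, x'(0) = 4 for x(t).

x = 5*cos(3*t)*exp(-4*t) + 8*exp(-4*t)*sin(3*t)

Divide through by 3: x'' + 8x' + 25x = 0.
Characteristic equation r² + 8r + 25 = 0 has discriminant (8)² - 4·(25) = -36 < 0, so r = -4 ± 3i.
Hence x_h = C1*cos(3*t)*exp(-4*t) + C2*exp(-4*t)*sin(3*t).
Apply the initial conditions: x(0) = C1 = 5 and x'(0) = -4*C1 + 3*C2 = 4. Solving gives C1 = 5, C2 = 8.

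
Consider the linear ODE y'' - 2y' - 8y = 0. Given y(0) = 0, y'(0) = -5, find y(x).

y = -5*exp(4*x)/6 + 5*exp(-2*x)/6

Characteristic equation r² - 2r - 8 = 0 factors as (r - 4)(r + 2) = 0, so r = 4, -2.
Hence y_h = C1*exp(4*x) + C2*exp(-2*x).
Apply the initial conditions: y(0) = C1 + C2 = 0 and y'(0) = -2*C2 + 4*C1 = -5. Solving gives C1 = -5/6, C2 = 5/6.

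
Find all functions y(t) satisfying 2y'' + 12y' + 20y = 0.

Divide through by 2: y'' + 6y' + 10y = 0.
Characteristic equation r² + 6r + 10 = 0 has discriminant (6)² - 4·(10) = -4 < 0, so r = -3 ± i.
Hence y_h = C1*cos(t)*exp(-3*t) + C2*exp(-3*t)*sin(t).

y = C1*cos(t)*exp(-3*t) + C2*exp(-3*t)*sin(t)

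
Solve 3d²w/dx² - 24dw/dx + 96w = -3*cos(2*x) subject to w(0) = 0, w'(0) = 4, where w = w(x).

Divide through by 3: w'' - 8w' + 32w = -cos(2*x).
Characteristic equation r² - 8r + 32 = 0 has discriminant (-8)² - 4·(32) = -64 < 0, so r = 4 ± 4i.
Hence w_h = C1*cos(4*x)*exp(4*x) + C2*exp(4*x)*sin(4*x).
Try w_p = A*cos(2*x) + B*sin(2*x). Substituting and equating the coefficients of cos(2x) and sin(2x) gives A = -7/260, B = 1/65, so w_p = -7*cos(2*x)/260 + sin(2*x)/65.
General solution: w = -7*cos(2*x)/260 + sin(2*x)/65 + C1*cos(4*x)*exp(4*x) + C2*exp(4*x)*sin(4*x).
Apply the initial conditions: w(0) = -7/260 + C1 = 0 and w'(0) = 2/65 + 4*C1 + 4*C2 = 4. Solving gives C1 = 7/260, C2 = 251/260.

w = -7*cos(2*x)/260 + sin(2*x)/65 + 7*cos(4*x)*exp(4*x)/260 + 251*exp(4*x)*sin(4*x)/260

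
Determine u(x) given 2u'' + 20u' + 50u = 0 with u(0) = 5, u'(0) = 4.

Divide through by 2: u'' + 10u' + 25u = 0.
Characteristic equation r² + 10r + 25 = 0 has discriminant (10)² - 4·(25) = 0, so r = -5 is a repeated root.
Hence u_h = (C1 + C2*x)*exp(-5*x).
Apply the initial conditions: u(0) = C1 = 5 and u'(0) = C2 - 5*C1 = 4. Solving gives C1 = 5, C2 = 29.

u = 5*exp(-5*x) + 29*x*exp(-5*x)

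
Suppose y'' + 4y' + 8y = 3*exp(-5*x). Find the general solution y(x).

Characteristic equation r² + 4r + 8 = 0 has discriminant (4)² - 4·(8) = -16 < 0, so r = -2 ± 2i.
Hence y_h = C1*cos(2*x)*exp(-2*x) + C2*exp(-2*x)*sin(2*x).
Try y_p = A*exp(-5*x). Substituting into the equation and dividing by exp(-5*x) gives A = 3/13, so y_p = 3*exp(-5*x)/13.

y = 3*exp(-5*x)/13 + C1*cos(2*x)*exp(-2*x) + C2*exp(-2*x)*sin(2*x)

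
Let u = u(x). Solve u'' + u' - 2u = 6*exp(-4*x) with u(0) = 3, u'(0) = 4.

Characteristic equation r² + r - 2 = 0 factors as (r - 1)(r + 2) = 0, so r = 1, -2.
Hence u_h = C1*exp(x) + C2*exp(-2*x).
Try u_p = A*exp(-4*x). Substituting into the equation and dividing by exp(-4*x) gives A = 3/5, so u_p = 3*exp(-4*x)/5.
General solution: u = 3*exp(-4*x)/5 + C1*exp(x) + C2*exp(-2*x).
Apply the initial conditions: u(0) = 3/5 + C1 + C2 = 3 and u'(0) = -12/5 + C1 - 2*C2 = 4. Solving gives C1 = 56/15, C2 = -4/3.

u = -4*exp(-2*x)/3 + 3*exp(-4*x)/5 + 56*exp(x)/15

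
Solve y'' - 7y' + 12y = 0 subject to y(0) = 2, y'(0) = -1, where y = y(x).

Characteristic equation r² - 7r + 12 = 0 factors as (r - 3)(r - 4) = 0, so r = 3, 4.
Hence y_h = C1*exp(3*x) + C2*exp(4*x).
Apply the initial conditions: y(0) = C1 + C2 = 2 and y'(0) = 3*C1 + 4*C2 = -1. Solving gives C1 = 9, C2 = -7.

y = -7*exp(4*x) + 9*exp(3*x)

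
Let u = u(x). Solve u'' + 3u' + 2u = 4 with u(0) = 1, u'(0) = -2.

Characteristic equation r² + 3r + 2 = 0 factors as (r + 1)(r + 2) = 0, so r = -1, -2.
Hence u_h = C1*exp(-x) + C2*exp(-2*x).
For the particular solution try u_p = A0. Substituting and matching coefficients of each power of x gives A0 = 2, so u_p = 2.
General solution: u = 2 + C1*exp(-x) + C2*exp(-2*x).
Apply the initial conditions: u(0) = 2 + C1 + C2 = 1 and u'(0) = -C1 - 2*C2 = -2. Solving gives C1 = -4, C2 = 3.

u = 2 - 4*exp(-x) + 3*exp(-2*x)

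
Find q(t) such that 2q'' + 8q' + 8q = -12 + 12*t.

q = -3 + 3*t/2 + C1*exp(-2*t) + C2*t*exp(-2*t)

Divide through by 2: q'' + 4q' + 4q = -6 + 6*t.
Characteristic equation r² + 4r + 4 = 0 has discriminant (4)² - 4·(4) = 0, so r = -2 is a repeated root.
Hence q_h = (C1 + C2*t)*exp(-2*t).
For the particular solution try q_p = A0 + A1*t. Substituting and matching coefficients of each power of t gives A0 = -3, A1 = 3/2, so q_p = -3 + 3*t/2.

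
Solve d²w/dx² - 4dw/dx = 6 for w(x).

w = C2 - 3*x/2 + C1*exp(4*x)

Characteristic equation r² - 4r = 0 factors as (r - 4)r = 0, so r = 4, 0.
Hence w_h = C1*exp(4*x) + C2.
Since 1 solves the homogeneous equation (r = 0 is a root of multiplicity 1), multiply the trial by x. Try w_p = A*x. Substituting into the equation and dividing by 1 gives A = -3/2, so w_p = -3*x/2.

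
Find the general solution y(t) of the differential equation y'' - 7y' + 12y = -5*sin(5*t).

Characteristic equation r² - 7r + 12 = 0 factors as (r - 4)(r - 3) = 0, so r = 4, 3.
Hence y_h = C1*exp(4*t) + C2*exp(3*t).
Try y_p = A*cos(5*t) + B*sin(5*t). Substituting and equating the coefficients of cos(5t) and sin(5t) gives A = -175/1394, B = 65/1394, so y_p = -175*cos(5*t)/1394 + 65*sin(5*t)/1394.

y = -175*cos(5*t)/1394 + 65*sin(5*t)/1394 + C1*exp(4*t) + C2*exp(3*t)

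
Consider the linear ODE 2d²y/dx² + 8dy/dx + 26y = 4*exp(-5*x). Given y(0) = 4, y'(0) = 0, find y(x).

Divide through by 2: y'' + 4y' + 13y = 2*exp(-5*x).
Characteristic equation r² + 4r + 13 = 0 has discriminant (4)² - 4·(13) = -36 < 0, so r = -2 ± 3i.
Hence y_h = C1*cos(3*x)*exp(-2*x) + C2*exp(-2*x)*sin(3*x).
Try y_p = A*exp(-5*x). Substituting into the equation and dividing by exp(-5*x) gives A = 1/9, so y_p = exp(-5*x)/9.
General solution: y = exp(-5*x)/9 + C1*cos(3*x)*exp(-2*x) + C2*exp(-2*x)*sin(3*x).
Apply the initial conditions: y(0) = 1/9 + C1 = 4 and y'(0) = -5/9 - 2*C1 + 3*C2 = 0. Solving gives C1 = 35/9, C2 = 25/9.

y = exp(-5*x)/9 + 25*exp(-2*x)*sin(3*x)/9 + 35*cos(3*x)*exp(-2*x)/9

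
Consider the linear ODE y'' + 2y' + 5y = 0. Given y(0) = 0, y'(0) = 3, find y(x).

Characteristic equation r² + 2r + 5 = 0 has discriminant (2)² - 4·(5) = -16 < 0, so r = -1 ± 2i.
Hence y_h = C1*cos(2*x)*exp(-x) + C2*exp(-x)*sin(2*x).
Apply the initial conditions: y(0) = C1 = 0 and y'(0) = -C1 + 2*C2 = 3. Solving gives C1 = 0, C2 = 3/2.

y = 3*exp(-x)*sin(2*x)/2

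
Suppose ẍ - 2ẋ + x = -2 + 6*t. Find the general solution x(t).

Characteristic equation r² - 2r + 1 = 0 has discriminant (-2)² - 4·(1) = 0, so r = 1 is a repeated root.
Hence x_h = (C1 + C2*t)*exp(t).
For the particular solution try x_p = A0 + A1*t. Substituting and matching coefficients of each power of t gives A0 = 10, A1 = 6, so x_p = 10 + 6*t.

x = 10 + 6*t + C1*exp(t) + C2*t*exp(t)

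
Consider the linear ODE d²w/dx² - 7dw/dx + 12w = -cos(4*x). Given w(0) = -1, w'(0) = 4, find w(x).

w = -197*exp(3*x)/25 + cos(4*x)/200 + 7*sin(4*x)/200 + 55*exp(4*x)/8

Characteristic equation r² - 7r + 12 = 0 factors as (r - 3)(r - 4) = 0, so r = 3, 4.
Hence w_h = C1*exp(3*x) + C2*exp(4*x).
Try w_p = A*cos(4*x) + B*sin(4*x). Substituting and equating the coefficients of cos(4x) and sin(4x) gives A = 1/200, B = 7/200, so w_p = cos(4*x)/200 + 7*sin(4*x)/200.
General solution: w = cos(4*x)/200 + 7*sin(4*x)/200 + C1*exp(3*x) + C2*exp(4*x).
Apply the initial conditions: w(0) = 1/200 + C1 + C2 = -1 and w'(0) = 7/50 + 3*C1 + 4*C2 = 4. Solving gives C1 = -197/25, C2 = 55/8.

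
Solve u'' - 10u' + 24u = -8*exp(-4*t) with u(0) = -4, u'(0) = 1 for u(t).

u = -12*exp(4*t) - exp(-4*t)/10 + 81*exp(6*t)/10

Characteristic equation r² - 10r + 24 = 0 factors as (r - 6)(r - 4) = 0, so r = 6, 4.
Hence u_h = C1*exp(6*t) + C2*exp(4*t).
Try u_p = A*exp(-4*t). Substituting into the equation and dividing by exp(-4*t) gives A = -1/10, so u_p = -exp(-4*t)/10.
General solution: u = -exp(-4*t)/10 + C1*exp(6*t) + C2*exp(4*t).
Apply the initial conditions: u(0) = -1/10 + C1 + C2 = -4 and u'(0) = 2/5 + 4*C2 + 6*C1 = 1. Solving gives C1 = 81/10, C2 = -12.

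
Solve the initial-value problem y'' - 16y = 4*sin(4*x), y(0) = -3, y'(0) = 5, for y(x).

Characteristic equation r² - 16 = 0 factors as (r - 4)(r + 4) = 0, so r = 4, -4.
Hence y_h = C1*exp(4*x) + C2*exp(-4*x).
Try y_p = A*cos(4*x) + B*sin(4*x). Substituting and equating the coefficients of cos(4x) and sin(4x) gives A = 0, B = -1/8, so y_p = -sin(4*x)/8.
General solution: y = -sin(4*x)/8 + C1*exp(4*x) + C2*exp(-4*x).
Apply the initial conditions: y(0) = C1 + C2 = -3 and y'(0) = -1/2 - 4*C2 + 4*C1 = 5. Solving gives C1 = -13/16, C2 = -35/16.

y = -35*exp(-4*x)/16 - 13*exp(4*x)/16 - sin(4*x)/8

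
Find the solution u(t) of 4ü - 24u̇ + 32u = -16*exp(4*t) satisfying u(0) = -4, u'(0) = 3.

u = -21*exp(2*t)/2 + 13*exp(4*t)/2 - 2*t*exp(4*t)

Divide through by 4: u'' - 6u' + 8u = -4*exp(4*t).
Characteristic equation r² - 6r + 8 = 0 factors as (r - 4)(r - 2) = 0, so r = 4, 2.
Hence u_h = C1*exp(4*t) + C2*exp(2*t).
Since exp(4*t) solves the homogeneous equation (r = 4 is a root of multiplicity 1), multiply the trial by t. Try u_p = A*t*exp(4*t). Substituting into the equation and dividing by exp(4*t) gives A = -2, so u_p = -2*t*exp(4*t).
General solution: u = C1*exp(4*t) + C2*exp(2*t) - 2*t*exp(4*t).
Apply the initial conditions: u(0) = C1 + C2 = -4 and u'(0) = -2 + 2*C2 + 4*C1 = 3. Solving gives C1 = 13/2, C2 = -21/2.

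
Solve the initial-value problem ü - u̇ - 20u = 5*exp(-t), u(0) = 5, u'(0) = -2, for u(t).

u = -5*exp(-t)/18 + 86*exp(-4*t)/27 + 113*exp(5*t)/54

Characteristic equation r² - r - 20 = 0 factors as (r - 5)(r + 4) = 0, so r = 5, -4.
Hence u_h = C1*exp(5*t) + C2*exp(-4*t).
Try u_p = A*exp(-t). Substituting into the equation and dividing by exp(-t) gives A = -5/18, so u_p = -5*exp(-t)/18.
General solution: u = -5*exp(-t)/18 + C1*exp(5*t) + C2*exp(-4*t).
Apply the initial conditions: u(0) = -5/18 + C1 + C2 = 5 and u'(0) = 5/18 - 4*C2 + 5*C1 = -2. Solving gives C1 = 113/54, C2 = 86/27.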